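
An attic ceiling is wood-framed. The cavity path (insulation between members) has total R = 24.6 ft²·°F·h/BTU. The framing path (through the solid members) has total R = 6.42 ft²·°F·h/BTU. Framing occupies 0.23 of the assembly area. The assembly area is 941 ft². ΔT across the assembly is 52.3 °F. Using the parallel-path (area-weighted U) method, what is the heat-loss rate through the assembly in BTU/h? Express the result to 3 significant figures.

3300 BTU/h

U_eff = 0.77/24.6 + 0.23/6.42 = 0.0313 + 0.03583 = 0.06713
R_eff = 1/U_eff = 14.9 ft²·°F·h/BTU
Q = 941 × 52.3 / 14.9 = 3304 BTU/h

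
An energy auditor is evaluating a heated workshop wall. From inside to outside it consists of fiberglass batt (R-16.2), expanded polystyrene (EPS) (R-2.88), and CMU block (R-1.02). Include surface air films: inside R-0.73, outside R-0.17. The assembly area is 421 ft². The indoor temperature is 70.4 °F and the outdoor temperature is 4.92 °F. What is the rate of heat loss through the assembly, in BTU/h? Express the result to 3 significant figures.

1310 BTU/h

R_total = 0.73 + 16.2 + 2.88 + 1.02 + 0.17 = 21 ft²·°F·h/BTU
Q = A·ΔT/R = 421 × (70.4 − 4.92) / 21 = 1313 BTU/h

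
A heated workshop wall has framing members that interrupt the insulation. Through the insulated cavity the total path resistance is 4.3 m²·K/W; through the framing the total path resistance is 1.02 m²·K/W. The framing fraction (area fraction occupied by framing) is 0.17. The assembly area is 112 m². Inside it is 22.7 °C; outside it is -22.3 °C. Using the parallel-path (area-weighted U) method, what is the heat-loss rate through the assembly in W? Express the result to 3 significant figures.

1810 W

U_eff = 0.83/4.3 + 0.17/1.02 = 0.193 + 0.1667 = 0.3597
R_eff = 1/U_eff = 2.78 m²·K/W
Q = 112 × (22.7 − (-22.3)) / 2.78 = 1813 W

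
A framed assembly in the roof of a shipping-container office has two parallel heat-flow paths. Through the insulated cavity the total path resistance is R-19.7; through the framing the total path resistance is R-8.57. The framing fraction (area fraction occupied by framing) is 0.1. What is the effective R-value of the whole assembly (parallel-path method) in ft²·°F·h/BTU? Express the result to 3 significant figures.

17.4 ft²·°F·h/BTU

U_eff = 0.9/19.7 + 0.1/8.57 = 0.04569 + 0.01167 = 0.05735
R_eff = 1/U_eff = 17.44 ft²·°F·h/BTU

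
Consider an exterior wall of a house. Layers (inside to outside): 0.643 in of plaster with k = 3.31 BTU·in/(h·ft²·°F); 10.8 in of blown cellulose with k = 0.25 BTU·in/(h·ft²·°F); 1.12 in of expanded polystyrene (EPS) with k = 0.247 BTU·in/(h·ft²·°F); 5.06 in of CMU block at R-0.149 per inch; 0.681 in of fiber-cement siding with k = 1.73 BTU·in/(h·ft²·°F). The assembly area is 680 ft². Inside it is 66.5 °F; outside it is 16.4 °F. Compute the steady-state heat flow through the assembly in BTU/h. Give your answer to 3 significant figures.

0.643/3.31 = 0.1943
10.8/0.25 = 43.2
1.12/0.247 = 4.534
5.06 × 0.149 = 0.7539
0.681/1.73 = 0.3936
R_total = 0.1943 + 43.2 + 4.534 + 0.7539 + 0.3936 = 49.08 ft²·°F·h/BTU
Q = A·ΔT/R = 680 × (66.5 − 16.4) / 49.08 = 694.2 BTU/h

694 BTU/h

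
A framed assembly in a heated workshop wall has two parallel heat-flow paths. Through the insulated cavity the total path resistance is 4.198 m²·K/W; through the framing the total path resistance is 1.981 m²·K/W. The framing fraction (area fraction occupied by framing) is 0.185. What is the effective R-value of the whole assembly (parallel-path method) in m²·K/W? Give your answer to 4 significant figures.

3.478 m²·K/W

U_eff = 0.815/4.198 + 0.185/1.981 = 0.19414 + 0.093387 = 0.28753
R_eff = 1/U_eff = 3.4779 m²·K/W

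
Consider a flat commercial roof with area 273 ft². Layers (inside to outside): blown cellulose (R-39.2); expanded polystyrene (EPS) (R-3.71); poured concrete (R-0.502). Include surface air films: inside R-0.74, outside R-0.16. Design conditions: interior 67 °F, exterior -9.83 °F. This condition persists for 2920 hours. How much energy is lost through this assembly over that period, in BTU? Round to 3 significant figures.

1380000 BTU

R_total = 0.74 + 39.2 + 3.71 + 0.502 + 0.16 = 44.31 ft²·°F·h/BTU
Q = 273 × (67 − (-9.83)) / 44.31 = 473.3 BTU/h
E = 473.3 × 2920 = 1382000 BTU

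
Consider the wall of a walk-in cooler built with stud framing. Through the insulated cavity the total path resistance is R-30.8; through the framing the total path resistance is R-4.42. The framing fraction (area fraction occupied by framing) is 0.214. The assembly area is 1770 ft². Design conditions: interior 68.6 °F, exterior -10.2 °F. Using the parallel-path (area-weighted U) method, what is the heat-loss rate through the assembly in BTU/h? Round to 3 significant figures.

U_eff = 0.786/30.8 + 0.214/4.42 = 0.02552 + 0.04842 = 0.07394
R_eff = 1/U_eff = 13.53 ft²·°F·h/BTU
Q = 1770 × (68.6 − (-10.2)) / 13.53 = 10310 BTU/h

10300 BTU/h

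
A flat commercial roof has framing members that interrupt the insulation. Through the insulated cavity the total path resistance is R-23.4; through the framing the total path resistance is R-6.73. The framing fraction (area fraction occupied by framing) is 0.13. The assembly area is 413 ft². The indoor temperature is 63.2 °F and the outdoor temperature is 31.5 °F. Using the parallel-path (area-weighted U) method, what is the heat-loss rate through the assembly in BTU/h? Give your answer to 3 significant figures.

U_eff = 0.87/23.4 + 0.13/6.73 = 0.03718 + 0.01932 = 0.0565
R_eff = 1/U_eff = 17.7 ft²·°F·h/BTU
Q = 413 × (63.2 − 31.5) / 17.7 = 739.7 BTU/h

740 BTU/h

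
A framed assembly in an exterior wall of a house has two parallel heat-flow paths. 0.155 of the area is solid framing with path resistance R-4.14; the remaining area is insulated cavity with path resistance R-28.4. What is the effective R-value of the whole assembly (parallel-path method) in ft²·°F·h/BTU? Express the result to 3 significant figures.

14.9 ft²·°F·h/BTU

U_eff = 0.845/28.4 + 0.155/4.14 = 0.02975 + 0.03744 = 0.06719
R_eff = 1/U_eff = 14.88 ft²·°F·h/BTU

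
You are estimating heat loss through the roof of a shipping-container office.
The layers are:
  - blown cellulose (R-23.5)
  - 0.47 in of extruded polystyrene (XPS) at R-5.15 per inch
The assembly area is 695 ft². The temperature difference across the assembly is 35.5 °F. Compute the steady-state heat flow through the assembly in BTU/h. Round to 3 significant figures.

0.47 × 5.15 = 2.421
R_total = 23.5 + 2.421 = 25.92 ft²·°F·h/BTU
Q = A·ΔT/R = 695 × 35.5 / 25.92 = 951.9 BTU/h

952 BTU/h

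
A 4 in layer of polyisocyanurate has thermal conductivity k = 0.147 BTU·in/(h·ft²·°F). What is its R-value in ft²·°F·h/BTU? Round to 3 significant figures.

R = L/k = 4/0.147 = 27.21 ft²·°F·h/BTU

27.2 ft²·°F·h/BTU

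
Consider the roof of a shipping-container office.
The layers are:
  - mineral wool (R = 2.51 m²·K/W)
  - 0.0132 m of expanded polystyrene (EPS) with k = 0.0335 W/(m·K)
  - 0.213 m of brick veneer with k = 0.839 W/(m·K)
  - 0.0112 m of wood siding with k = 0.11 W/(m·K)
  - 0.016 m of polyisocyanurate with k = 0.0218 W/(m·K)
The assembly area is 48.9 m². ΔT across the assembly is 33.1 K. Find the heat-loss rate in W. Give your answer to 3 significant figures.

0.0132/0.0335 = 0.394
0.213/0.839 = 0.2539
0.0112/0.11 = 0.1018
0.016/0.0218 = 0.7339
R_total = 2.51 + 0.394 + 0.2539 + 0.1018 + 0.7339 = 3.994 m²·K/W
Q = A·ΔT/R = 48.9 × 33.1 / 3.994 = 405.3 W

405 W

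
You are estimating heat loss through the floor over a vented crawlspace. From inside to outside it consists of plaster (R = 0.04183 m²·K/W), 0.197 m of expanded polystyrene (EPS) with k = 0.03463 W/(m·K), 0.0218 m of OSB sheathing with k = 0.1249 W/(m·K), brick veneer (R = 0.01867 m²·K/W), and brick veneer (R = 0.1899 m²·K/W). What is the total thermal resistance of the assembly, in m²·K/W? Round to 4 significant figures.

6.114 m²·K/W

0.197/0.03463 = 5.6887
0.0218/0.1249 = 0.17454
R_total = 0.04183 + 5.6887 + 0.17454 + 0.01867 + 0.1899 = 6.1136 m²·K/W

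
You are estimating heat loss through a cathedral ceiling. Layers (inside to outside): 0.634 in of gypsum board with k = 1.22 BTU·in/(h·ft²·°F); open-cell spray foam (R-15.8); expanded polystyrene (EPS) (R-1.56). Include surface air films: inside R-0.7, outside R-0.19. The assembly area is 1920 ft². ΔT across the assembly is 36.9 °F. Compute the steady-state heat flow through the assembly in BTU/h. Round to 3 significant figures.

3770 BTU/h

0.634/1.22 = 0.5197
R_total = 0.7 + 0.5197 + 15.8 + 1.56 + 0.19 = 18.77 ft²·°F·h/BTU
Q = A·ΔT/R = 1920 × 36.9 / 18.77 = 3775 BTU/h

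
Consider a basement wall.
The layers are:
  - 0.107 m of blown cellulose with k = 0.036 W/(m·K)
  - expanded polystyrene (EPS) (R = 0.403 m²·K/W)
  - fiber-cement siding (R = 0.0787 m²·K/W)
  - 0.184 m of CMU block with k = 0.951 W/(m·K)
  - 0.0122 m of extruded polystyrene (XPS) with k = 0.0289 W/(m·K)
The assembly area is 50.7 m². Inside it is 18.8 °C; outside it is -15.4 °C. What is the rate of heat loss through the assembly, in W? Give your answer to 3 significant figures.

426 W

0.107/0.036 = 2.972
0.184/0.951 = 0.1935
0.0122/0.0289 = 0.4221
R_total = 2.972 + 0.403 + 0.0787 + 0.1935 + 0.4221 = 4.07 m²·K/W
Q = A·ΔT/R = 50.7 × (18.8 − (-15.4)) / 4.07 = 426.1 W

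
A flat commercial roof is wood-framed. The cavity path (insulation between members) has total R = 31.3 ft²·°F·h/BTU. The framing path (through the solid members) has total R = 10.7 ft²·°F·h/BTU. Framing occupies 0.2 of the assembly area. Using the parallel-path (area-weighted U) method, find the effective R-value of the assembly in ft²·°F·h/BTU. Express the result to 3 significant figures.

22.6 ft²·°F·h/BTU

U_eff = 0.8/31.3 + 0.2/10.7 = 0.02556 + 0.01869 = 0.04425
R_eff = 1/U_eff = 22.6 ft²·°F·h/BTU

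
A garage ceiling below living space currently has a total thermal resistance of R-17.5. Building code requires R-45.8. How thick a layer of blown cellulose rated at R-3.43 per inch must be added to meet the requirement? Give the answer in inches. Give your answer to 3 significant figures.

8.25 in

ΔR = 45.8 − 17.5 = 28.3 ft²·°F·h/BTU
L = ΔR / (R/in) = 28.3/3.43 = 8.251 in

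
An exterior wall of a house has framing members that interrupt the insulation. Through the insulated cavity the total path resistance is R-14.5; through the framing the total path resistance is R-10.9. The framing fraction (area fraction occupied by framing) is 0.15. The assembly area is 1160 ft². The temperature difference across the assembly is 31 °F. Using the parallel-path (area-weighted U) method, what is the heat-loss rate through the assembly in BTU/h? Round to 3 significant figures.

U_eff = 0.85/14.5 + 0.15/10.9 = 0.05862 + 0.01376 = 0.07238
R_eff = 1/U_eff = 13.82 ft²·°F·h/BTU
Q = 1160 × 31 / 13.82 = 2603 BTU/h

2600 BTU/h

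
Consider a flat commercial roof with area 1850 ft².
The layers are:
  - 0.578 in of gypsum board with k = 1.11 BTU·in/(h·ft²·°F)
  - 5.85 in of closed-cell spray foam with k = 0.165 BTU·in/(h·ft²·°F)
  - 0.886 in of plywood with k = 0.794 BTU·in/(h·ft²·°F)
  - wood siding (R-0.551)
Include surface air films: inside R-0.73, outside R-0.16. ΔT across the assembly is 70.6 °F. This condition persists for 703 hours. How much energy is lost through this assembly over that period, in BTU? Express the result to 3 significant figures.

2380000 BTU

0.578/1.11 = 0.5207
5.85/0.165 = 35.45
0.886/0.794 = 1.116
R_total = 0.73 + 0.5207 + 35.45 + 1.116 + 0.551 + 0.16 = 38.53 ft²·°F·h/BTU
Q = 1850 × 70.6 / 38.53 = 3390 BTU/h
E = 3390 × 703 = 2383000 BTU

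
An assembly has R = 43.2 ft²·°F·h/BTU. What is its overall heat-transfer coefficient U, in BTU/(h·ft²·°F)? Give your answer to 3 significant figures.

0.0231 BTU/(h·ft²·°F)

U = 1/R = 1/43.2 = 0.02315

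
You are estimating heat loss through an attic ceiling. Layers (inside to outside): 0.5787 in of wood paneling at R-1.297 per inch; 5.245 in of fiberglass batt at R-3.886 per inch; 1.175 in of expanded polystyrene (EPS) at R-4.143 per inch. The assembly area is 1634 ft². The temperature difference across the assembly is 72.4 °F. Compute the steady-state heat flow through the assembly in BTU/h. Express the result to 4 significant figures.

0.5787 × 1.297 = 0.75057
5.245 × 3.886 = 20.382
1.175 × 4.143 = 4.868
R_total = 0.75057 + 20.382 + 4.868 = 26.001 ft²·°F·h/BTU
Q = A·ΔT/R = 1634 × 72.4 / 26.001 = 4549.9 BTU/h

4550 BTU/h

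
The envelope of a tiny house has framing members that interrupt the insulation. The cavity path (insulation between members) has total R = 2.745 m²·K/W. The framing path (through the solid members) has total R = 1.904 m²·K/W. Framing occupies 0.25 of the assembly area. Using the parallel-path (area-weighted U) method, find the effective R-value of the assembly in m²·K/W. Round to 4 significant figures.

U_eff = 0.75/2.745 + 0.25/1.904 = 0.27322 + 0.1313 = 0.40453
R_eff = 1/U_eff = 2.472 m²·K/W

2.472 m²·K/W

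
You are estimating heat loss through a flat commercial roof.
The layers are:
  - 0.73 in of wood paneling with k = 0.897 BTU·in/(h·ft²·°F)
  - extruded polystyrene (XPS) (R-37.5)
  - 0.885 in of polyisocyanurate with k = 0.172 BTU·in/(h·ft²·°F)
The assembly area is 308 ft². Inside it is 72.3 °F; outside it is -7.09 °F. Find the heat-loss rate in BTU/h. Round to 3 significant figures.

563 BTU/h

0.73/0.897 = 0.8138
0.885/0.172 = 5.145
R_total = 0.8138 + 37.5 + 5.145 = 43.46 ft²·°F·h/BTU
Q = A·ΔT/R = 308 × (72.3 − (-7.09)) / 43.46 = 562.6 BTU/h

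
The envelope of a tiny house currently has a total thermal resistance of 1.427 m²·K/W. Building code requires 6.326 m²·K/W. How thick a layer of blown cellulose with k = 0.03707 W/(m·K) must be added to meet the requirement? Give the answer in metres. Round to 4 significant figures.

ΔR = 6.326 − 1.427 = 4.899 m²·K/W
L = ΔR × k = 4.899 × 0.03707 = 0.18161 m

0.1816 m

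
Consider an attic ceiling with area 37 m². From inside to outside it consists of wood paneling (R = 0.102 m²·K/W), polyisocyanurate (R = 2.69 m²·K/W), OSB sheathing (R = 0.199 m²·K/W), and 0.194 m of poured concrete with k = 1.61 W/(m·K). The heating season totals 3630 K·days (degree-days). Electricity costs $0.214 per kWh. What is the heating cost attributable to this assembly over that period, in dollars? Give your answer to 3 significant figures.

222 dollars

0.194/1.61 = 0.1205
R_total = 0.102 + 2.69 + 0.199 + 0.1205 = 3.111 m²·K/W
E = A × HDD × 24 / R / 1000 = 37 × 3630 × 24 / 3.111 / 1000 = 1036 kWh
Cost = 1036 × 0.214 = $221.7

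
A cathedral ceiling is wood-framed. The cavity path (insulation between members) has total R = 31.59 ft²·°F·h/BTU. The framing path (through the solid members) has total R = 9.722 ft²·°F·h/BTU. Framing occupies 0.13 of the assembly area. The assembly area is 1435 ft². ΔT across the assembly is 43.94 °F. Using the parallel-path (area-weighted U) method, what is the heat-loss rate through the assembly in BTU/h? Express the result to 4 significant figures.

2580 BTU/h

U_eff = 0.87/31.59 + 0.13/9.722 = 0.02754 + 0.013372 = 0.040912
R_eff = 1/U_eff = 24.443 ft²·°F·h/BTU
Q = 1435 × 43.94 / 24.443 = 2579.7 BTU/h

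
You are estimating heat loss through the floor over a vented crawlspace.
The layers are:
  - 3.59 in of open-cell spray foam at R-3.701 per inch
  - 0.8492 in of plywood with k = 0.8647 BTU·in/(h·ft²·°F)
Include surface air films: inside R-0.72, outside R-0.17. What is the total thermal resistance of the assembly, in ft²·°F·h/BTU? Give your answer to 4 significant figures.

15.16 ft²·°F·h/BTU

3.59 × 3.701 = 13.287
0.8492/0.8647 = 0.98207
R_total = 0.72 + 13.287 + 0.98207 + 0.17 = 15.159 ft²·°F·h/BTU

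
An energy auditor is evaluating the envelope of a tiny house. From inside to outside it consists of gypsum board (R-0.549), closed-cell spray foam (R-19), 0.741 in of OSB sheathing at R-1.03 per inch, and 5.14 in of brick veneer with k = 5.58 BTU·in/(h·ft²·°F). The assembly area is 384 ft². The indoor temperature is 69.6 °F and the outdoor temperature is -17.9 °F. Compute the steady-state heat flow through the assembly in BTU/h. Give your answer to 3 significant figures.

1580 BTU/h

0.741 × 1.03 = 0.7632
5.14/5.58 = 0.9211
R_total = 0.549 + 19 + 0.7632 + 0.9211 = 21.23 ft²·°F·h/BTU
Q = A·ΔT/R = 384 × (69.6 − (-17.9)) / 21.23 = 1582 BTU/h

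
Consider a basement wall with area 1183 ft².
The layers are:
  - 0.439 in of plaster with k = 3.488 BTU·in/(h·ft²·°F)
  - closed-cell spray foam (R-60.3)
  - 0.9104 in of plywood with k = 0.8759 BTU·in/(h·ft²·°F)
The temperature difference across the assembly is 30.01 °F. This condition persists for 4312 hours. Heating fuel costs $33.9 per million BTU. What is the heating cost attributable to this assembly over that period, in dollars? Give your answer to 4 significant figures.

0.439/3.488 = 0.12586
0.9104/0.8759 = 1.0394
R_total = 0.12586 + 60.3 + 1.0394 = 61.465 ft²·°F·h/BTU
Q = 1183 × 30.01 / 61.465 = 577.59 BTU/h
E = 577.59 × 4312 = 2490600 BTU
Cost = 2490600/10⁶ × 33.9 = $84.431

84.43 dollars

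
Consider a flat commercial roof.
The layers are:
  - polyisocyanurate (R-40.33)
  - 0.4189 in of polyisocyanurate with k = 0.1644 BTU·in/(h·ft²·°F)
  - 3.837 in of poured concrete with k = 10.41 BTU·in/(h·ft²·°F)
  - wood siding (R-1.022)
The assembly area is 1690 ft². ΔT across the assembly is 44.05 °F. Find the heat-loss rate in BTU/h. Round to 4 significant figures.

1682 BTU/h

0.4189/0.1644 = 2.5481
3.837/10.41 = 0.36859
R_total = 40.33 + 2.5481 + 0.36859 + 1.022 = 44.269 ft²·°F·h/BTU
Q = A·ΔT/R = 1690 × 44.05 / 44.269 = 1681.7 BTU/h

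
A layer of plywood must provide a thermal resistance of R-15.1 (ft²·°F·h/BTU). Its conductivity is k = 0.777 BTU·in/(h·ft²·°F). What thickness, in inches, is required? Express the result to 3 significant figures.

11.7 in

L = R × k = 15.1 × 0.777 = 11.73 in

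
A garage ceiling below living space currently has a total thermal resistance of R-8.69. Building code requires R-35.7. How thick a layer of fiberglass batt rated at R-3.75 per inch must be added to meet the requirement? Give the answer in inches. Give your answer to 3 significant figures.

ΔR = 35.7 − 8.69 = 27.01 ft²·°F·h/BTU
L = ΔR / (R/in) = 27.01/3.75 = 7.203 in

7.20 in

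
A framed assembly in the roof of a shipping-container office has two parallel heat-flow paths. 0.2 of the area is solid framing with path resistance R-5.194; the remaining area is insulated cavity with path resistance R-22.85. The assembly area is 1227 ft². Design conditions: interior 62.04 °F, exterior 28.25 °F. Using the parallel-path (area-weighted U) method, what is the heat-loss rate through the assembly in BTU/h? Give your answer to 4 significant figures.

U_eff = 0.8/22.85 + 0.2/5.194 = 0.035011 + 0.038506 = 0.073517
R_eff = 1/U_eff = 13.602 ft²·°F·h/BTU
Q = 1227 × (62.04 − 28.25) / 13.602 = 3048 BTU/h

3048 BTU/h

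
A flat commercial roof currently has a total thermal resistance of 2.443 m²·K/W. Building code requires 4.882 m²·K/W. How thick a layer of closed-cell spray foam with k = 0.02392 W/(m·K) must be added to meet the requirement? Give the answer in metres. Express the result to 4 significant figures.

ΔR = 4.882 − 2.443 = 2.439 m²·K/W
L = ΔR × k = 2.439 × 0.02392 = 0.058341 m

0.05834 m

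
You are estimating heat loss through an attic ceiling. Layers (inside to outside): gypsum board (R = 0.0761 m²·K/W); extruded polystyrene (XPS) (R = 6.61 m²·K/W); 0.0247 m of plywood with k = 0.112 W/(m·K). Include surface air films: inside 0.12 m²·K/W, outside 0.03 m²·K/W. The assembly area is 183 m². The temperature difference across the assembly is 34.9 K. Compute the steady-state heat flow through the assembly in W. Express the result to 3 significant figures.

0.0247/0.112 = 0.2205
R_total = 0.12 + 0.0761 + 6.61 + 0.2205 + 0.03 = 7.057 m²·K/W
Q = A·ΔT/R = 183 × 34.9 / 7.057 = 905.1 W

905 W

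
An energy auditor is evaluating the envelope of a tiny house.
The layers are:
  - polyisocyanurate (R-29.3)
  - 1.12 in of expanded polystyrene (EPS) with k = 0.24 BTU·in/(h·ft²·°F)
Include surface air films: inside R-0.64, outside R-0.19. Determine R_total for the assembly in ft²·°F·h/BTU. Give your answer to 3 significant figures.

1.12/0.24 = 4.667
R_total = 0.64 + 29.3 + 4.667 + 0.19 = 34.8 ft²·°F·h/BTU

34.8 ft²·°F·h/BTU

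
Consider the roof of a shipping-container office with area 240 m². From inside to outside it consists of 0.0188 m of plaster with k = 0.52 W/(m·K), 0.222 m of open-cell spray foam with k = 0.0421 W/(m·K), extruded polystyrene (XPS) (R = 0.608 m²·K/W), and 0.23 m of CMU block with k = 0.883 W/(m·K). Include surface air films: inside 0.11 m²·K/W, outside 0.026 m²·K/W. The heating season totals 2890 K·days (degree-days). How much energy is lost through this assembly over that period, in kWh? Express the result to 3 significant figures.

0.0188/0.52 = 0.03615
0.222/0.0421 = 5.273
0.23/0.883 = 0.2605
R_total = 0.11 + 0.03615 + 5.273 + 0.608 + 0.2605 + 0.026 = 6.314 m²·K/W
E = A × HDD × 24 / R / 1000 = 240 × 2890 × 24 / 6.314 / 1000 = 2637 kWh

2640 kWh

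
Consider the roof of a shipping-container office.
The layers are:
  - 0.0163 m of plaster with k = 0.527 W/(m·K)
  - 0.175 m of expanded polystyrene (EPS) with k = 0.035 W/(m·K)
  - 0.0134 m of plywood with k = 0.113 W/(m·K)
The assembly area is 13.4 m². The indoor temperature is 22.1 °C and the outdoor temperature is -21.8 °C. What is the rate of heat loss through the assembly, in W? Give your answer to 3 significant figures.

114 W

0.0163/0.527 = 0.03093
0.175/0.035 = 5
0.0134/0.113 = 0.1186
R_total = 0.03093 + 5 + 0.1186 = 5.15 m²·K/W
Q = A·ΔT/R = 13.4 × (22.1 − (-21.8)) / 5.15 = 114.2 W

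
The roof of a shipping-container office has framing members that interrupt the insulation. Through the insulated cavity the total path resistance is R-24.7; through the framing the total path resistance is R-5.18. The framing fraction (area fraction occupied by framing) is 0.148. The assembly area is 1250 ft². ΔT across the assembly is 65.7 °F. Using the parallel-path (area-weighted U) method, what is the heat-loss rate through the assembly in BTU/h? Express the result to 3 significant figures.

5180 BTU/h

U_eff = 0.852/24.7 + 0.148/5.18 = 0.03449 + 0.02857 = 0.06307
R_eff = 1/U_eff = 15.86 ft²·°F·h/BTU
Q = 1250 × 65.7 / 15.86 = 5179 BTU/h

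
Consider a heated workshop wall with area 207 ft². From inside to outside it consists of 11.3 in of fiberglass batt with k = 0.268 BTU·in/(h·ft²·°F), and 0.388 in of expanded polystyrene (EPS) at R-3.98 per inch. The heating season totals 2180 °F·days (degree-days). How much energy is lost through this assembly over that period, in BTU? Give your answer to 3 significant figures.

248000 BTU

11.3/0.268 = 42.16
0.388 × 3.98 = 1.544
R_total = 42.16 + 1.544 = 43.71 ft²·°F·h/BTU
E = A × HDD × 24 / R = 207 × 2180 × 24 / 43.71 = 247800 BTU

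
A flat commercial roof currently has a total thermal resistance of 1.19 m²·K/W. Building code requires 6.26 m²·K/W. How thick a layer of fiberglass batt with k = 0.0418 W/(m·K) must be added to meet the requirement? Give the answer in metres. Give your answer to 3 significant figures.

0.212 m

ΔR = 6.26 − 1.19 = 5.07 m²·K/W
L = ΔR × k = 5.07 × 0.0418 = 0.2119 m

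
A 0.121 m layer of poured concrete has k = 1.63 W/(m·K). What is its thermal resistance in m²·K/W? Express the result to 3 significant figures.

R = L/k = 0.121/1.63 = 0.07423 m²·K/W

0.0742 m²·K/W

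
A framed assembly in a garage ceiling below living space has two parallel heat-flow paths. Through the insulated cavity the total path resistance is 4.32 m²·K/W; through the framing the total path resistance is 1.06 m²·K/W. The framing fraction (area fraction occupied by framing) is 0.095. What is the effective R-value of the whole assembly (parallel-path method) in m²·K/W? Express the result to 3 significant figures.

U_eff = 0.905/4.32 + 0.095/1.06 = 0.2095 + 0.08962 = 0.2991
R_eff = 1/U_eff = 3.343 m²·K/W

3.34 m²·K/W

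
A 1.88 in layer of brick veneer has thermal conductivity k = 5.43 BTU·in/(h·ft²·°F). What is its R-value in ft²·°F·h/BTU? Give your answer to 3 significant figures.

0.346 ft²·°F·h/BTU

R = L/k = 1.88/5.43 = 0.3462 ft²·°F·h/BTU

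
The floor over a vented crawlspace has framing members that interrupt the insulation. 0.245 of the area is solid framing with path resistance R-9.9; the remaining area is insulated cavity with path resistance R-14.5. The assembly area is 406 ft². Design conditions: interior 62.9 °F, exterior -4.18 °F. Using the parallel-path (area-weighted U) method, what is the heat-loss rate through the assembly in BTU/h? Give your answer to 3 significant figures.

2090 BTU/h

U_eff = 0.755/14.5 + 0.245/9.9 = 0.05207 + 0.02475 = 0.07682
R_eff = 1/U_eff = 13.02 ft²·°F·h/BTU
Q = 406 × (62.9 − (-4.18)) / 13.02 = 2092 BTU/h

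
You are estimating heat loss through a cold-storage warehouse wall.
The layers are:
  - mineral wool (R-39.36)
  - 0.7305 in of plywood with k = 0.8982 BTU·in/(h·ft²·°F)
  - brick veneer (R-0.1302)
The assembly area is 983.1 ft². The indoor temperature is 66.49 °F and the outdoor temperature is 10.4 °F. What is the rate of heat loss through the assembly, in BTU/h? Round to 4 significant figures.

1368 BTU/h

0.7305/0.8982 = 0.81329
R_total = 39.36 + 0.81329 + 0.1302 = 40.303 ft²·°F·h/BTU
Q = A·ΔT/R = 983.1 × (66.49 − 10.4) / 40.303 = 1368.2 BTU/h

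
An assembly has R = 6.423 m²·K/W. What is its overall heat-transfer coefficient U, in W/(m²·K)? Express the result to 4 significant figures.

U = 1/R = 1/6.423 = 0.15569

0.1557 W/(m²·K)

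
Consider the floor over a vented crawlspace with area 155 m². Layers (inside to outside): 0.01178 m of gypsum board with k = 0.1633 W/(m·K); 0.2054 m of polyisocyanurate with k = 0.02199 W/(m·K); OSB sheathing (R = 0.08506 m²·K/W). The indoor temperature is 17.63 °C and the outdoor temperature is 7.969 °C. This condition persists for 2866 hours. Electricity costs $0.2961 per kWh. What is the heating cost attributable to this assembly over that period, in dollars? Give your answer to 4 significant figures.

0.01178/0.1633 = 0.072137
0.2054/0.02199 = 9.3406
R_total = 0.072137 + 9.3406 + 0.08506 = 9.4978 m²·K/W
Q = 155 × (17.63 − 7.969) / 9.4978 = 157.66 W
E = 157.66 W × 2866 h / 1000 = 451.86 kWh
Cost = 451.86 × 0.2961 = $133.8

133.8 dollars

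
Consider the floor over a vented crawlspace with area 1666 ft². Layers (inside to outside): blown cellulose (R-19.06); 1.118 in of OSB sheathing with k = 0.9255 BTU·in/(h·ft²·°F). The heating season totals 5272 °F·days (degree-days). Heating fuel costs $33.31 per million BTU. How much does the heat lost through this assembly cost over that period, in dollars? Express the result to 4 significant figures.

1.118/0.9255 = 1.208
R_total = 19.06 + 1.208 = 20.268 ft²·°F·h/BTU
E = A × HDD × 24 / R = 1666 × 5272 × 24 / 20.268 = 10400000 BTU
Cost = 10400000/10⁶ × 33.31 = $346.44

346.4 dollars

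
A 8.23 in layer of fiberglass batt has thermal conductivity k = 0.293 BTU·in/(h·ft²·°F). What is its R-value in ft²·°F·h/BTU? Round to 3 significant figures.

R = L/k = 8.23/0.293 = 28.09 ft²·°F·h/BTU

28.1 ft²·°F·h/BTU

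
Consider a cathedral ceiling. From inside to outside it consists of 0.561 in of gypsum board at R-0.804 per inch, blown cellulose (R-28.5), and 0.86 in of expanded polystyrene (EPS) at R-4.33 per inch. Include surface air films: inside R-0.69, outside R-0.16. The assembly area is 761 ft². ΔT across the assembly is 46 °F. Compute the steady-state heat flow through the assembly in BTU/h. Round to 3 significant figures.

0.561 × 0.804 = 0.451
0.86 × 4.33 = 3.724
R_total = 0.69 + 0.451 + 28.5 + 3.724 + 0.16 = 33.52 ft²·°F·h/BTU
Q = A·ΔT/R = 761 × 46 / 33.52 = 1044 BTU/h

1040 BTU/h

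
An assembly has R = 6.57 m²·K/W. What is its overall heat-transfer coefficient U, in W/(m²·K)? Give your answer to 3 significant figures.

0.152 W/(m²·K)

U = 1/R = 1/6.57 = 0.1522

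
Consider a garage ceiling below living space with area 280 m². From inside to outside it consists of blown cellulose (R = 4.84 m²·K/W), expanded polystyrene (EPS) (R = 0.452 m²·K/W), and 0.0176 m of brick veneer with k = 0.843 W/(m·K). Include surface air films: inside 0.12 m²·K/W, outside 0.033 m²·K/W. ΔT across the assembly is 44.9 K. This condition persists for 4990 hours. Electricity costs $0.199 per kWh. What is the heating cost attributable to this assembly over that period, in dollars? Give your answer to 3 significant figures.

0.0176/0.843 = 0.02088
R_total = 0.12 + 4.84 + 0.452 + 0.02088 + 0.033 = 5.466 m²·K/W
Q = 280 × 44.9 / 5.466 = 2300 W
E = 2300 W × 4990 h / 1000 = 11480 kWh
Cost = 11480 × 0.199 = $2284

2280 dollars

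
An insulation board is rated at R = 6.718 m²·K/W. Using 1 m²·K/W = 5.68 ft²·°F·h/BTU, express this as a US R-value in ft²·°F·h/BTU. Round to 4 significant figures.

38.16 ft²·°F·h/BTU

R_US = 6.718 × 5.68 = 38.158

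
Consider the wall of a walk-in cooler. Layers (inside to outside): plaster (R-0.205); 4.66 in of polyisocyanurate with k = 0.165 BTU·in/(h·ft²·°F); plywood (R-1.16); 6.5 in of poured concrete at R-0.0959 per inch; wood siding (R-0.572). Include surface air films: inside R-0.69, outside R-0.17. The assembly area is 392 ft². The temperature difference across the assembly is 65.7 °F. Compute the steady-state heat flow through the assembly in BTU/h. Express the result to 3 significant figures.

4.66/0.165 = 28.24
6.5 × 0.0959 = 0.6233
R_total = 0.69 + 0.205 + 28.24 + 1.16 + 0.6233 + 0.572 + 0.17 = 31.66 ft²·°F·h/BTU
Q = A·ΔT/R = 392 × 65.7 / 31.66 = 813.4 BTU/h

813 BTU/h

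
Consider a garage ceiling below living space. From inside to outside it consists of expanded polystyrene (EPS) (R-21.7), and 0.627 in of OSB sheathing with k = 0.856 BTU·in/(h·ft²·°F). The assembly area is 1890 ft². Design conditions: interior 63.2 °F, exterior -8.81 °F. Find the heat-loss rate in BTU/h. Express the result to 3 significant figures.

6070 BTU/h

0.627/0.856 = 0.7325
R_total = 21.7 + 0.7325 = 22.43 ft²·°F·h/BTU
Q = A·ΔT/R = 1890 × (63.2 − (-8.81)) / 22.43 = 6067 BTU/h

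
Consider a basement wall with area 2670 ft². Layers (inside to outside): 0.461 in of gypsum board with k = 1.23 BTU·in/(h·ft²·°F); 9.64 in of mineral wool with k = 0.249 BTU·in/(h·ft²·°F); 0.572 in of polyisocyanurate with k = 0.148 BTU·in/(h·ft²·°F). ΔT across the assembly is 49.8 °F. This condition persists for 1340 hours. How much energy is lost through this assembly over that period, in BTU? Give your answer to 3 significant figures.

0.461/1.23 = 0.3748
9.64/0.249 = 38.71
0.572/0.148 = 3.865
R_total = 0.3748 + 38.71 + 3.865 = 42.95 ft²·°F·h/BTU
Q = 2670 × 49.8 / 42.95 = 3096 BTU/h
E = 3096 × 1340 = 4148000 BTU

4150000 BTU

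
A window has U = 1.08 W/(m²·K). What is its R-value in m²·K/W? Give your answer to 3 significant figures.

R = 1/U = 1/1.08 = 0.9259

0.926 m²·K/W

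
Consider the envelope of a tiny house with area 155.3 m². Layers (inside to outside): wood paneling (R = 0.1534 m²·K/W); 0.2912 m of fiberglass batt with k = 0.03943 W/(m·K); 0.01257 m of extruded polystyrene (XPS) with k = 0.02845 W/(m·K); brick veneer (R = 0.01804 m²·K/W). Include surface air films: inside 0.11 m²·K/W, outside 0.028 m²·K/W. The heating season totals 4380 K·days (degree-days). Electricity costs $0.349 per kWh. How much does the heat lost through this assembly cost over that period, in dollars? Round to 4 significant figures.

0.2912/0.03943 = 7.3852
0.01257/0.02845 = 0.44183
R_total = 0.11 + 0.1534 + 7.3852 + 0.44183 + 0.01804 + 0.028 = 8.1365 m²·K/W
E = A × HDD × 24 / R / 1000 = 155.3 × 4380 × 24 / 8.1365 / 1000 = 2006.4 kWh
Cost = 2006.4 × 0.349 = $700.24

700.2 dollars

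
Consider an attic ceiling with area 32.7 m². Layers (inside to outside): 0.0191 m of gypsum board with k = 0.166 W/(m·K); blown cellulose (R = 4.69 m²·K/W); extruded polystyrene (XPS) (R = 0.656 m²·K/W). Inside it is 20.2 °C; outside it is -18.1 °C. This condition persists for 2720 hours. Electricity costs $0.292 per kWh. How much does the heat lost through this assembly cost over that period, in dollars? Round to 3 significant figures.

0.0191/0.166 = 0.1151
R_total = 0.1151 + 4.69 + 0.656 = 5.461 m²·K/W
Q = 32.7 × (20.2 − (-18.1)) / 5.461 = 229.3 W
E = 229.3 W × 2720 h / 1000 = 623.8 kWh
Cost = 623.8 × 0.292 = $182.1

182 dollars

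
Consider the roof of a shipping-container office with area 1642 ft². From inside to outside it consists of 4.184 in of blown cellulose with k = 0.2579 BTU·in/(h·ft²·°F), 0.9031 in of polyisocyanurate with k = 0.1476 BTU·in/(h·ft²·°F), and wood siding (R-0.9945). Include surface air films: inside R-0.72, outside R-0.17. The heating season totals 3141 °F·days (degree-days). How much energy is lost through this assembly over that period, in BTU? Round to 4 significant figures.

5109000 BTU

4.184/0.2579 = 16.223
0.9031/0.1476 = 6.1186
R_total = 0.72 + 16.223 + 6.1186 + 0.9945 + 0.17 = 24.226 ft²·°F·h/BTU
E = A × HDD × 24 / R = 1642 × 3141 × 24 / 24.226 = 5109300 BTU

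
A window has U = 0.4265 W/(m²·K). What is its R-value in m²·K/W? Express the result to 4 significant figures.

2.345 m²·K/W

R = 1/U = 1/0.4265 = 2.3447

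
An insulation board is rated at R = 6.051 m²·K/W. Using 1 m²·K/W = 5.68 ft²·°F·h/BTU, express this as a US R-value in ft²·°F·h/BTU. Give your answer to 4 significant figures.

34.37 ft²·°F·h/BTU

R_US = 6.051 × 5.68 = 34.37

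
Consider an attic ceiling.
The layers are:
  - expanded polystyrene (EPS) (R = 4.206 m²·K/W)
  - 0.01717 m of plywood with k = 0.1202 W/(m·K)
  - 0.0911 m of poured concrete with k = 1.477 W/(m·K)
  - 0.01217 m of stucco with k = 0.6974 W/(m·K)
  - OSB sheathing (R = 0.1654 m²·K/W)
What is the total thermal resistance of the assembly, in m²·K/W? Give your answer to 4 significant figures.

0.01717/0.1202 = 0.14285
0.0911/1.477 = 0.061679
0.01217/0.6974 = 0.017451
R_total = 4.206 + 0.14285 + 0.061679 + 0.017451 + 0.1654 = 4.5934 m²·K/W

4.593 m²·K/W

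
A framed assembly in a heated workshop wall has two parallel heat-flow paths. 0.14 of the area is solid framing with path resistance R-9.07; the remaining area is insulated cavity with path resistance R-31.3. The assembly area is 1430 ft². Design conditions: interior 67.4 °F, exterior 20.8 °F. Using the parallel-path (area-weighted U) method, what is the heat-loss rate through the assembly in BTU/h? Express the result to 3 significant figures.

2860 BTU/h

U_eff = 0.86/31.3 + 0.14/9.07 = 0.02748 + 0.01544 = 0.04291
R_eff = 1/U_eff = 23.3 ft²·°F·h/BTU
Q = 1430 × (67.4 − 20.8) / 23.3 = 2860 BTU/h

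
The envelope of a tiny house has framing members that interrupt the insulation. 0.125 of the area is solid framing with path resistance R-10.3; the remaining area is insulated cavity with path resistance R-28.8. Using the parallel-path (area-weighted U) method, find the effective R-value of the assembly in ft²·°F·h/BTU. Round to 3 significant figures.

23.5 ft²·°F·h/BTU

U_eff = 0.875/28.8 + 0.125/10.3 = 0.03038 + 0.01214 = 0.04252
R_eff = 1/U_eff = 23.52 ft²·°F·h/BTU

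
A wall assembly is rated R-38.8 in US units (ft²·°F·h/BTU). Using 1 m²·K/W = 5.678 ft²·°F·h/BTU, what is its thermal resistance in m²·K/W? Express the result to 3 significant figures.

R_SI = 38.8/5.678 = 6.833

6.83 m²·K/W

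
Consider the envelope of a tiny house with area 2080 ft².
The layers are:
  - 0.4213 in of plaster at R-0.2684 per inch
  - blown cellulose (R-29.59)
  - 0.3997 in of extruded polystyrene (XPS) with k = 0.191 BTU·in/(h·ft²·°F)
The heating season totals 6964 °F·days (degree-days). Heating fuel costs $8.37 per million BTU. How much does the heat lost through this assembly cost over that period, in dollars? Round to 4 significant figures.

0.4213 × 0.2684 = 0.11308
0.3997/0.191 = 2.0927
R_total = 0.11308 + 29.59 + 2.0927 = 31.796 ft²·°F·h/BTU
E = A × HDD × 24 / R = 2080 × 6964 × 24 / 31.796 = 10934000 BTU
Cost = 10934000/10⁶ × 8.37 = $91.514

91.51 dollars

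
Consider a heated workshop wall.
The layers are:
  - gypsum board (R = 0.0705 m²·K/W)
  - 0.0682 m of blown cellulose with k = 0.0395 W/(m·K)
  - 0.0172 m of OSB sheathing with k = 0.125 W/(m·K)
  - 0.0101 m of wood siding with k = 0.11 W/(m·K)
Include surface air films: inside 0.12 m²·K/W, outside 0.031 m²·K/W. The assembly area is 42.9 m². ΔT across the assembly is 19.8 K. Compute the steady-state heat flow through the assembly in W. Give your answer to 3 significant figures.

390 W

0.0682/0.0395 = 1.727
0.0172/0.125 = 0.1376
0.0101/0.11 = 0.09182
R_total = 0.12 + 0.0705 + 1.727 + 0.1376 + 0.09182 + 0.031 = 2.178 m²·K/W
Q = A·ΔT/R = 42.9 × 19.8 / 2.178 = 390.1 W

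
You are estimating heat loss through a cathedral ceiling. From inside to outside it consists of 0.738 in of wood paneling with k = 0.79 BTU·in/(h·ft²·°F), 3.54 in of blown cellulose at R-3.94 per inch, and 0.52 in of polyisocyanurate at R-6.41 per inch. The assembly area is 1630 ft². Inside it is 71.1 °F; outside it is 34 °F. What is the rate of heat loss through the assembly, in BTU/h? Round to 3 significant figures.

0.738/0.79 = 0.9342
3.54 × 3.94 = 13.95
0.52 × 6.41 = 3.333
R_total = 0.9342 + 13.95 + 3.333 = 18.21 ft²·°F·h/BTU
Q = A·ΔT/R = 1630 × (71.1 − 34) / 18.21 = 3320 BTU/h

3320 BTU/h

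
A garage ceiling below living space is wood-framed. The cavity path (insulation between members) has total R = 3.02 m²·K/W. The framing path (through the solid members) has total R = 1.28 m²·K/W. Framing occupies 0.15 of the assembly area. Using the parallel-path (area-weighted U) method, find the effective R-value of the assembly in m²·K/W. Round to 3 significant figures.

U_eff = 0.85/3.02 + 0.15/1.28 = 0.2815 + 0.1172 = 0.3986
R_eff = 1/U_eff = 2.509 m²·K/W

2.51 m²·K/W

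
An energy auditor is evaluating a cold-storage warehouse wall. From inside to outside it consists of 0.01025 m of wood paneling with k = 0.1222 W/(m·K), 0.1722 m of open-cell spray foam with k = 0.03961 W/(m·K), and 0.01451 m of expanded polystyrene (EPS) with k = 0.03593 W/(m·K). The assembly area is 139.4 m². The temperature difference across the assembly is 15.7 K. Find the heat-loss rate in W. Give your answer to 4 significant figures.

0.01025/0.1222 = 0.083879
0.1722/0.03961 = 4.3474
0.01451/0.03593 = 0.40384
R_total = 0.083879 + 4.3474 + 0.40384 = 4.8351 m²·K/W
Q = A·ΔT/R = 139.4 × 15.7 / 4.8351 = 452.64 W

452.6 W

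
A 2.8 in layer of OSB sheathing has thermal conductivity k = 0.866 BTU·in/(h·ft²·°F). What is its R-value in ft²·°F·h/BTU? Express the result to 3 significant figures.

R = L/k = 2.8/0.866 = 3.233 ft²·°F·h/BTU

3.23 ft²·°F·h/BTU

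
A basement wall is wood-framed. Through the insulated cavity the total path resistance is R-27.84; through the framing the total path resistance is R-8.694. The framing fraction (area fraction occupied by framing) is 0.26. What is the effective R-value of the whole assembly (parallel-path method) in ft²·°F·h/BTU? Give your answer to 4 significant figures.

17.70 ft²·°F·h/BTU

U_eff = 0.74/27.84 + 0.26/8.694 = 0.02658 + 0.029906 = 0.056486
R_eff = 1/U_eff = 17.703 ft²·°F·h/BTU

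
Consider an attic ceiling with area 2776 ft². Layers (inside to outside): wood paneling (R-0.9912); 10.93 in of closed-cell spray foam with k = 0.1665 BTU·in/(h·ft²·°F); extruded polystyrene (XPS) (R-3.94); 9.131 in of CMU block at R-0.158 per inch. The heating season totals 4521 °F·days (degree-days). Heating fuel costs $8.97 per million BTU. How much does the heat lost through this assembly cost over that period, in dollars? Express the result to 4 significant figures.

10.93/0.1665 = 65.646
9.131 × 0.158 = 1.4427
R_total = 0.9912 + 65.646 + 3.94 + 1.4427 = 72.02 ft²·°F·h/BTU
E = A × HDD × 24 / R = 2776 × 4521 × 24 / 72.02 = 4182300 BTU
Cost = 4182300/10⁶ × 8.97 = $37.515

37.52 dollars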